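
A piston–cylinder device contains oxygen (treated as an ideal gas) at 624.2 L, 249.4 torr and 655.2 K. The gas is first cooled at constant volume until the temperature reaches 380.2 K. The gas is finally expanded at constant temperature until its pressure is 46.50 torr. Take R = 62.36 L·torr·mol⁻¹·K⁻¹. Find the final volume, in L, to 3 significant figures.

V constant ⇒ P ∝ T: V₂ = V₁; P₂ = P₁·(T₂/T₁) = 144.7 torr.
T constant ⇒ Boyle's law P V = const: T₃ = T₂; V₃ = V₂·(P₂/P₃) = 1943 L.

V₃ ≈ 1.94e+03 L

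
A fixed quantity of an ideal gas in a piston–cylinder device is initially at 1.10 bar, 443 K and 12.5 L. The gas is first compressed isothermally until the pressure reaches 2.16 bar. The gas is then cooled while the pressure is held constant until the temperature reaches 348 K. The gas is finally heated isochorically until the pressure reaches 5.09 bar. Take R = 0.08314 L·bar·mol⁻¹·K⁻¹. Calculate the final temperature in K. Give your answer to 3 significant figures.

T constant ⇒ Boyle's law P V = const: T₂ = T₁; V₂ = V₁·(P₁/P₂) = 6.366 L.
P constant ⇒ V ∝ T: P₃ = P₂; V₃ = V₂·(T₃/T₂) = 5.001 L.
Isochoric, so P/T is constant: V₄ = V₃; T₄ = T₃·(P₄/P₃) = 820.1 K.

T₄ ≈ 820 K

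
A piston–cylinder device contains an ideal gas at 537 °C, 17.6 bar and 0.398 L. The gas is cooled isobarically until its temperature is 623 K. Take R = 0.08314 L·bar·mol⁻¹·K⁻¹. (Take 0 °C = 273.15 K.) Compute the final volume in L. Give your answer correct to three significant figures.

Convert: T₁ = 810.1 K.
P constant ⇒ V ∝ T: P₂ = P₁; V₂ = V₁·(T₂/T₁) = 0.3061 L.

V₂ ≈ 0.306 L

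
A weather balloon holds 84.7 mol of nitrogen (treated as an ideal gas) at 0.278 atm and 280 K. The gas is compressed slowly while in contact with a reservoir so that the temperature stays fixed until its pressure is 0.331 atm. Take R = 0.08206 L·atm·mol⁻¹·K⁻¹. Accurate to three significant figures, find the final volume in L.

From PV = nRT: V₁ = nRT₁/P₁ = 7000 L.
T constant ⇒ Boyle's law P V = const: T₂ = T₁; V₂ = V₁·(P₁/P₂) = 5880 L.

V₂ ≈ 5.88e+03 L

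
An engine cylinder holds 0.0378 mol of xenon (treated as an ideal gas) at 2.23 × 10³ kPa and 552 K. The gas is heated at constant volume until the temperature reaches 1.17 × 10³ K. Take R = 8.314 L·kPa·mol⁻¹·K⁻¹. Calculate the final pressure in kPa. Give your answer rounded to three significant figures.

From PV = nRT: V₁ = nRT₁/P₁ = 0.07779 L.
Isochoric, so P/T is constant: V₂ = V₁; P₂ = P₁·(T₂/T₁) = 4727 kPa.

P₂ ≈ 4.73e+03 kPa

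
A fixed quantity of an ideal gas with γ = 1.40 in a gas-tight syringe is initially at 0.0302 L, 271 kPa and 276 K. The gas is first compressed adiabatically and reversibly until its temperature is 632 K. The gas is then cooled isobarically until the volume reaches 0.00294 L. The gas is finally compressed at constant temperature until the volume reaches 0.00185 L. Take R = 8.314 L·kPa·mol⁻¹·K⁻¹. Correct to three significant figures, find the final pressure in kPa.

P₄ ≈ 7.82e+03 kPa

Reversible adiabatic, γ = 1.40: P₂ = P₁·(T₂/T₁)^(γ/(γ−1)) = 4924 kPa; V₂ = V₁·(T₁/T₂)^(1/(γ−1)) = 0.003806 L.
Isobaric, so V/T is constant: P₃ = P₂; T₃ = T₂·(V₃/V₂) = 488.2 K.
T constant ⇒ Boyle's law P V = const: T₄ = T₃; P₄ = P₃·(V₃/V₄) = 7825 kPa.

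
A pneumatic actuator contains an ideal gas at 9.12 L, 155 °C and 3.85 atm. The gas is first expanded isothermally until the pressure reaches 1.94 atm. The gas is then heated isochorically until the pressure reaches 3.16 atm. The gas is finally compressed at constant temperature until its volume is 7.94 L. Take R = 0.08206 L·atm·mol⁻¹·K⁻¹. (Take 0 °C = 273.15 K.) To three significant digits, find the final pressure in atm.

Convert: T₁ = 428.1 K.
T constant ⇒ Boyle's law P V = const: T₂ = T₁; V₂ = V₁·(P₁/P₂) = 18.10 L.
V constant ⇒ P ∝ T: V₃ = V₂; T₃ = T₂·(P₃/P₂) = 697.4 K.
Isothermal, so P V is constant: T₄ = T₃; P₄ = P₃·(V₃/V₄) = 7.203 atm.

P₄ ≈ 7.20 atm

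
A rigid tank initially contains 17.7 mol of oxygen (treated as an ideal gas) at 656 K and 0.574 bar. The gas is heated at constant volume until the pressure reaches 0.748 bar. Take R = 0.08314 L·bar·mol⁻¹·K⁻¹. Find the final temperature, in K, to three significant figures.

T₂ ≈ 855 K

From PV = nRT: V₁ = nRT₁/P₁ = 1682 L.
Isochoric, so P/T is constant: V₂ = V₁; T₂ = T₁·(P₂/P₁) = 854.9 K.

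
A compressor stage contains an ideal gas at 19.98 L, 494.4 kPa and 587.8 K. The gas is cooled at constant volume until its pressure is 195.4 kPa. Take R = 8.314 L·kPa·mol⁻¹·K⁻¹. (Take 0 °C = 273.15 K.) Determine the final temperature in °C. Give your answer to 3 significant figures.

T₂ ≈ -40.8 °C

V constant ⇒ P ∝ T: V₂ = V₁; T₂ = T₁·(P₂/P₁) = 232.3 K.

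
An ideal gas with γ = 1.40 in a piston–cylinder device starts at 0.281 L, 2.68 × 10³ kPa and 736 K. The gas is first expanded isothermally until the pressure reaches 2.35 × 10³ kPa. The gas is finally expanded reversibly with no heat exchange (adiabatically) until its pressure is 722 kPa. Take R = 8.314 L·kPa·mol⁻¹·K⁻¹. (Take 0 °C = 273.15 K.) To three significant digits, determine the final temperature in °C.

T₃ ≈ 252 °C

Isothermal, so P V is constant: T₂ = T₁; V₂ = V₁·(P₁/P₂) = 0.3205 L.
Reversible adiabatic, γ = 1.40: T₃ = T₂·(P₃/P₂)^((γ−1)/γ) = 525.3 K; V₃ = V₂·(P₂/P₃)^(1/γ) = 0.7445 L.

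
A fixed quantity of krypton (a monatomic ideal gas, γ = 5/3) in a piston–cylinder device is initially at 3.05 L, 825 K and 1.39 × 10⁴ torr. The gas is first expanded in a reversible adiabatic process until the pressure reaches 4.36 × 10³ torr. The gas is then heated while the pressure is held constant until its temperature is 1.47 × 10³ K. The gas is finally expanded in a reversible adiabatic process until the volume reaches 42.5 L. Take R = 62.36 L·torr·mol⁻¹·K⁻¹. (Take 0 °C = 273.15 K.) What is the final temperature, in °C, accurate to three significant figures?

Reversible adiabatic, γ = 5/3: T₂ = T₁·(P₂/P₁)^((γ−1)/γ) = 518.9 K; V₂ = V₁·(P₁/P₂)^(1/γ) = 6.115 L.
Isobaric, so V/T is constant: P₃ = P₂; V₃ = V₂·(T₃/T₂) = 17.33 L.
Adiabatic (γ = 5/3), T V^(γ−1) and P V^γ constant: T₄ = T₃·(V₃/V₄)^(γ−1) = 808.2 K; P₄ = P₃·(V₃/V₄)^γ = 977.2 torr.

T₄ ≈ 535 °C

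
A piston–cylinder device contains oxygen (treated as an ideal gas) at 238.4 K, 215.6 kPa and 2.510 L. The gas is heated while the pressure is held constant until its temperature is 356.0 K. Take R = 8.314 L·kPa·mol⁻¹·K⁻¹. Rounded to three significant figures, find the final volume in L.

V₂ ≈ 3.75 L

Isobaric, so V/T is constant: P₂ = P₁; V₂ = V₁·(T₂/T₁) = 3.748 L.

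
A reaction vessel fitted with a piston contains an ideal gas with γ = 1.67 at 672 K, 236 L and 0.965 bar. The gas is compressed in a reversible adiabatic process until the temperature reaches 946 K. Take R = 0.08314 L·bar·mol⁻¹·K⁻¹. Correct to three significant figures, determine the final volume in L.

V₂ ≈ 142 L

Adiabatic (γ = 1.67), T V^(γ−1) and P V^γ constant: P₂ = P₁·(T₂/T₁)^(γ/(γ−1)) = 2.263 bar; V₂ = V₁·(T₁/T₂)^(1/(γ−1)) = 141.7 L.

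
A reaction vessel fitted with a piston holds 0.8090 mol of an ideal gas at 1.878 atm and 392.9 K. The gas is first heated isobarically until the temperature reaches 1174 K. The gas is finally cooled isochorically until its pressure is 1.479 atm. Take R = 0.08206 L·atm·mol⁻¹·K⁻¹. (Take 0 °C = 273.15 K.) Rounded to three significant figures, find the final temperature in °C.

T₃ ≈ 651 °C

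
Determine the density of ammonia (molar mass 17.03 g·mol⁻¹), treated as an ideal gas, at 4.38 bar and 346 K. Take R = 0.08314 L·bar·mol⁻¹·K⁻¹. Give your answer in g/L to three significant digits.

ρ ≈ 2.59 g/L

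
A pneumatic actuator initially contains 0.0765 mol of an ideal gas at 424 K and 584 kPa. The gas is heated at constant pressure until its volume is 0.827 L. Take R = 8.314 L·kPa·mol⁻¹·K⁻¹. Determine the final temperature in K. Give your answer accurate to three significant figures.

T₂ ≈ 759 K

From PV = nRT: V₁ = nRT₁/P₁ = 0.4618 L.
P constant ⇒ V ∝ T: P₂ = P₁; T₂ = T₁·(V₂/V₁) = 759.4 K.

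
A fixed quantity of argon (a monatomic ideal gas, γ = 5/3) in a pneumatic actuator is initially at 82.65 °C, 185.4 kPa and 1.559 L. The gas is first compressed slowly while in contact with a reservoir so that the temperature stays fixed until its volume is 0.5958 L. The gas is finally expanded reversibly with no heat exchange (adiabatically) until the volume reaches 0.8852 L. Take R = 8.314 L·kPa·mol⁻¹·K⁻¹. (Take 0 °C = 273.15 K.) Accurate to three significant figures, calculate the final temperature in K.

T₃ ≈ 273 K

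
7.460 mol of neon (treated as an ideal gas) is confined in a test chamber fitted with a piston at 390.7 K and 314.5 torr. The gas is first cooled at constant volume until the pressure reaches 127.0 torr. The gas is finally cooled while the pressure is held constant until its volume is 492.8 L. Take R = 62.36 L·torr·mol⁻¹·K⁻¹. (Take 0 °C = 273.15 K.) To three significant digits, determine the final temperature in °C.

T₃ ≈ -139 °C

From PV = nRT: V₁ = nRT₁/P₁ = 577.9 L.
Isochoric, so P/T is constant: V₂ = V₁; T₂ = T₁·(P₂/P₁) = 157.8 K.
P constant ⇒ V ∝ T: P₃ = P₂; T₃ = T₂·(V₃/V₂) = 134.5 K.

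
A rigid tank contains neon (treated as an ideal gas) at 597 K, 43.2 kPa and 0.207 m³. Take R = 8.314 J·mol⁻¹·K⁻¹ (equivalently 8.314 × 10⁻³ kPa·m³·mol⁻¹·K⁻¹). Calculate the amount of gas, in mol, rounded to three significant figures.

PV = nRT ⇒ n = PV/(RT) = (43.2 × 0.207) / (8.314 × 10⁻³ × 597)

n ≈ 1.80 mol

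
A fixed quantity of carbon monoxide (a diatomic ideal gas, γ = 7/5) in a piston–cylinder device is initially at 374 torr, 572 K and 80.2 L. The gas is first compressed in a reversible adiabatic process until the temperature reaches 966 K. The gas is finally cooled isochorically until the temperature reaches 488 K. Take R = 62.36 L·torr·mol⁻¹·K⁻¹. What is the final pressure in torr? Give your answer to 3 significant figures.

P₃ ≈ 1.18e+03 torr

Reversible adiabatic, γ = 7/5: P₂ = P₁·(T₂/T₁)^(γ/(γ−1)) = 2341 torr; V₂ = V₁·(T₁/T₂)^(1/(γ−1)) = 21.64 L.
Isochoric, so P/T is constant: V₃ = V₂; P₃ = P₂·(T₃/T₂) = 1183 torr.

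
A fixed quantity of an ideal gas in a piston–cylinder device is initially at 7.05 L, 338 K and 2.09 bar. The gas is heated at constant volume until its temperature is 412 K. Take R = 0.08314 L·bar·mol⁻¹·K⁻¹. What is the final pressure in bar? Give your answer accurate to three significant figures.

V constant ⇒ P ∝ T: V₂ = V₁; P₂ = P₁·(T₂/T₁) = 2.548 bar.

P₂ ≈ 2.55 bar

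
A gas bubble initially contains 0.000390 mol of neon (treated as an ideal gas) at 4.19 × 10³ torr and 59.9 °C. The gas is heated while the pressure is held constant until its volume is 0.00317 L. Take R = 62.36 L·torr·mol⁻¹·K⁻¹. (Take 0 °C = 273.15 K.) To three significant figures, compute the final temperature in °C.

T₂ ≈ 273 °C

Convert: T₁ = 333.0 K.
From PV = nRT: V₁ = nRT₁/P₁ = 0.001933 L.
Isobaric, so V/T is constant: P₂ = P₁; T₂ = T₁·(V₂/V₁) = 546.1 K.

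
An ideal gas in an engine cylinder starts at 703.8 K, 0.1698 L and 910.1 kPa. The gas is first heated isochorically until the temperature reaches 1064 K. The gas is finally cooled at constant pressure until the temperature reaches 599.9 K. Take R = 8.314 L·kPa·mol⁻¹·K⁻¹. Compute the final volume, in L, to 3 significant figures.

V constant ⇒ P ∝ T: V₂ = V₁; P₂ = P₁·(T₂/T₁) = 1376 kPa.
Isobaric, so V/T is constant: P₃ = P₂; V₃ = V₂·(T₃/T₂) = 0.09574 L.

V₃ ≈ 0.0957 L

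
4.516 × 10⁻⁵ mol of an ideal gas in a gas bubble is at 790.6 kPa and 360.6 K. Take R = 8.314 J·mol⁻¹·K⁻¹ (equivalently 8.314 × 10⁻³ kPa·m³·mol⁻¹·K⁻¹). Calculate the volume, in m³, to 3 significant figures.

PV = nRT ⇒ V = nRT/P = (4.516e-05 × 8.314 × 10⁻³ × 360.6) / 790.6

V ≈ 1.71e-07 m³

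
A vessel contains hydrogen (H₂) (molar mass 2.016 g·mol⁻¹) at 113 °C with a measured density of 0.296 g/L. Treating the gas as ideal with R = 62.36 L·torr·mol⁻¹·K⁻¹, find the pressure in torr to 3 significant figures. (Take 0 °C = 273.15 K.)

P ≈ 3.54e+03 torr

ρ = PM/(RT) ⇒ P = ρRT/M = (0.296 × 62.36 × 386.1) / 2.016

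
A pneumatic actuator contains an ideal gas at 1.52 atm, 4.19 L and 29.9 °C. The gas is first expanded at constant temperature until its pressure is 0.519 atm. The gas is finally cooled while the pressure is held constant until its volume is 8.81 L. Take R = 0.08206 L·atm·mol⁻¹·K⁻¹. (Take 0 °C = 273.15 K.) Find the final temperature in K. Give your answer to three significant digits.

Convert: T₁ = 303.0 K.
T constant ⇒ Boyle's law P V = const: T₂ = T₁; V₂ = V₁·(P₁/P₂) = 12.27 L.
Isobaric, so V/T is constant: P₃ = P₂; T₃ = T₂·(V₃/V₂) = 217.6 K.

T₃ ≈ 218 K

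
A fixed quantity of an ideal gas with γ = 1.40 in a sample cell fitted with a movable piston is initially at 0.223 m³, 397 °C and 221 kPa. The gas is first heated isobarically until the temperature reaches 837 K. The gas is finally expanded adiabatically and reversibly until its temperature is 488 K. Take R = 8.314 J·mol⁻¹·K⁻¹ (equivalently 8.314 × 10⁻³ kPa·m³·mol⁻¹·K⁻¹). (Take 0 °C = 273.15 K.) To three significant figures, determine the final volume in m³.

Convert: T₁ = 670.1 K.
P constant ⇒ V ∝ T: P₂ = P₁; V₂ = V₁·(T₂/T₁) = 0.2785 m³.
Adiabatic (γ = 1.40), T V^(γ−1) and P V^γ constant: P₃ = P₂·(T₃/T₂)^(γ/(γ−1)) = 33.44 kPa; V₃ = V₂·(T₂/T₃)^(1/(γ−1)) = 1.073 m³.

V₃ ≈ 1.07 m³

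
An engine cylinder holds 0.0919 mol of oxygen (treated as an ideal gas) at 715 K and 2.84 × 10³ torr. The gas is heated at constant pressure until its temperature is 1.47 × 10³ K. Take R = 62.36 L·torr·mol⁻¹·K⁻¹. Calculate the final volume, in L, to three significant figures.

From PV = nRT: V₁ = nRT₁/P₁ = 1.443 L.
P constant ⇒ V ∝ T: P₂ = P₁; V₂ = V₁·(T₂/T₁) = 2.966 L.

V₂ ≈ 2.97 L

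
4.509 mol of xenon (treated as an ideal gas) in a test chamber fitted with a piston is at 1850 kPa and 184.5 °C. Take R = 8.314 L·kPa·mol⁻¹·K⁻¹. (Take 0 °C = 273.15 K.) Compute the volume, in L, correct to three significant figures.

Convert: T = 457.65 K.
PV = nRT ⇒ V = nRT/P = (4.509 × 8.314 × 457.65) / 1850

V ≈ 9.27 L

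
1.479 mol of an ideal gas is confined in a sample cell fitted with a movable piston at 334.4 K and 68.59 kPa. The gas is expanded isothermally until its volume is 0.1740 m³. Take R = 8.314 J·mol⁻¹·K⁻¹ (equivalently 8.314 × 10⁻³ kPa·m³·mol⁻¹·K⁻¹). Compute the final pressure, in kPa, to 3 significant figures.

P₂ ≈ 23.6 kPa

From PV = nRT: V₁ = nRT₁/P₁ = 0.05995 m³.
Isothermal, so P V is constant: T₂ = T₁; P₂ = P₁·(V₁/V₂) = 23.63 kPa.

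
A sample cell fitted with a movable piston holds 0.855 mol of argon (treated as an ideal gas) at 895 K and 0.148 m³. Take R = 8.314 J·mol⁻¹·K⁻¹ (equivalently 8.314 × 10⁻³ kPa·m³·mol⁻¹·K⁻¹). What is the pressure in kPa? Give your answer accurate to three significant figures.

PV = nRT ⇒ P = nRT/V = (0.855 × 8.314 × 10⁻³ × 895) / 0.148

P ≈ 43.0 kPa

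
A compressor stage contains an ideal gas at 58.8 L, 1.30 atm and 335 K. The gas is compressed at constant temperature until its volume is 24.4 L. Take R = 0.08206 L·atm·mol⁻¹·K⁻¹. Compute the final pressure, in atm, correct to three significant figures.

P₂ ≈ 3.13 atm

Isothermal, so P V is constant: T₂ = T₁; P₂ = P₁·(V₁/V₂) = 3.133 atm.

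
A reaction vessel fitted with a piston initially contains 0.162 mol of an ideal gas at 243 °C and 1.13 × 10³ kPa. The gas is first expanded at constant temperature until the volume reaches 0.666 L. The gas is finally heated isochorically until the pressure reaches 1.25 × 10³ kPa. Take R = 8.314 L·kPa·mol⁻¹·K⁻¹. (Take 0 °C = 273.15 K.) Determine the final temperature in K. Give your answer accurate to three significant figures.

Convert: T₁ = 516.1 K.
From PV = nRT: V₁ = nRT₁/P₁ = 0.6152 L.
Isothermal, so P V is constant: T₂ = T₁; P₂ = P₁·(V₁/V₂) = 1044 kPa.
Isochoric, so P/T is constant: V₃ = V₂; T₃ = T₂·(P₃/P₂) = 618.1 K.

T₃ ≈ 618 K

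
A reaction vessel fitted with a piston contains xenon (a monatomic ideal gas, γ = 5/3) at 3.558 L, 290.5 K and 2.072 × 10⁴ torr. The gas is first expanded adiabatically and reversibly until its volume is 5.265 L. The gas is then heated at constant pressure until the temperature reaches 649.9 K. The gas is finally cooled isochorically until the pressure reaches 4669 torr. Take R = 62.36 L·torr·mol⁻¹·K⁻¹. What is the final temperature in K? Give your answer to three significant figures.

Reversible adiabatic, γ = 5/3: T₂ = T₁·(V₁/V₂)^(γ−1) = 223.7 K; P₂ = P₁·(V₁/V₂)^γ = 1.078e+04 torr.
Isobaric, so V/T is constant: P₃ = P₂; V₃ = V₂·(T₃/T₂) = 15.30 L.
Isochoric, so P/T is constant: V₄ = V₃; T₄ = T₃·(P₄/P₃) = 281.4 K.

T₄ ≈ 281 K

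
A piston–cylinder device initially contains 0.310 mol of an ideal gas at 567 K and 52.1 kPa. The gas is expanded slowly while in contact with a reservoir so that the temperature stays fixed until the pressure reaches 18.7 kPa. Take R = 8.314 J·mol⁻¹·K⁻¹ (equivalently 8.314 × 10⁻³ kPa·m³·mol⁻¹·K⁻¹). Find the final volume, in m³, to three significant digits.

V₂ ≈ 0.0781 m³

From PV = nRT: V₁ = nRT₁/P₁ = 0.02805 m³.
T constant ⇒ Boyle's law P V = const: T₂ = T₁; V₂ = V₁·(P₁/P₂) = 0.07815 m³.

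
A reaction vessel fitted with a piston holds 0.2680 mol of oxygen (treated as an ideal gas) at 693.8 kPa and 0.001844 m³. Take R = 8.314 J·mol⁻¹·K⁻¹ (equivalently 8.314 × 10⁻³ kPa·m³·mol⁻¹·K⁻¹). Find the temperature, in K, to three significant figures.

T ≈ 574 K

PV = nRT ⇒ T = PV/(nR) = (693.8 × 0.001844) / (0.2680 × 8.314 × 10⁻³)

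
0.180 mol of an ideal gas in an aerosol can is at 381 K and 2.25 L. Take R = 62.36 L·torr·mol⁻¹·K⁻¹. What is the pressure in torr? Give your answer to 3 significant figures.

PV = nRT ⇒ P = nRT/V = (0.180 × 62.36 × 381) / 2.25

P ≈ 1.90e+03 torr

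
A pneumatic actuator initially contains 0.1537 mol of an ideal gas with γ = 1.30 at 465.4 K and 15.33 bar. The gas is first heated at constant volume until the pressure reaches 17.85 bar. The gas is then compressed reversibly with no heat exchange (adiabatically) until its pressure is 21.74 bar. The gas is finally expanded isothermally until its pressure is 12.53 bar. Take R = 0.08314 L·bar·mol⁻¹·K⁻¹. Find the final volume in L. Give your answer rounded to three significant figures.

From PV = nRT: V₁ = nRT₁/P₁ = 0.3879 L.
Isochoric, so P/T is constant: V₂ = V₁; T₂ = T₁·(P₂/P₁) = 541.9 K.
Adiabatic (γ = 1.30), T V^(γ−1) and P V^γ constant: T₃ = T₂·(P₃/P₂)^((γ−1)/γ) = 567.1 K; V₃ = V₂·(P₂/P₃)^(1/γ) = 0.3334 L.
T constant ⇒ Boyle's law P V = const: T₄ = T₃; V₄ = V₃·(P₃/P₄) = 0.5784 L.

V₄ ≈ 0.578 L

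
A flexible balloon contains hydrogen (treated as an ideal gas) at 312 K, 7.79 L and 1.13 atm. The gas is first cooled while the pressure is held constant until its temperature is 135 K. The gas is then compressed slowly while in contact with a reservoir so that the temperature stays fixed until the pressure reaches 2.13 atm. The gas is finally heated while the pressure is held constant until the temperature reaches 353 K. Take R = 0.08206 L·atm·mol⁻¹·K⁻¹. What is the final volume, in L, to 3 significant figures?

P constant ⇒ V ∝ T: P₂ = P₁; V₂ = V₁·(T₂/T₁) = 3.371 L.
Isothermal, so P V is constant: T₃ = T₂; V₃ = V₂·(P₂/P₃) = 1.788 L.
P constant ⇒ V ∝ T: P₄ = P₃; V₄ = V₃·(T₄/T₃) = 4.676 L.

V₄ ≈ 4.68 L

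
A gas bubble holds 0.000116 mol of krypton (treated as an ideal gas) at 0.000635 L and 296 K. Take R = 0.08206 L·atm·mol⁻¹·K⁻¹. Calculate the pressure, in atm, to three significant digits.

PV = nRT ⇒ P = nRT/V = (0.000116 × 0.08206 × 296) / 0.000635

P ≈ 4.44 atm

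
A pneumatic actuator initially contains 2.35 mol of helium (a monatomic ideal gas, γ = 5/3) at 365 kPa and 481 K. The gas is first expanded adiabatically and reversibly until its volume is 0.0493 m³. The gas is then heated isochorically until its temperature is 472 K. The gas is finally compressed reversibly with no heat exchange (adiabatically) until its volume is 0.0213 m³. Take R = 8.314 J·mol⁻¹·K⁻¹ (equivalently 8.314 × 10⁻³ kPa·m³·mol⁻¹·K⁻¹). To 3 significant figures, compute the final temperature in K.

From PV = nRT: V₁ = nRT₁/P₁ = 0.02575 m³.
Reversible adiabatic, γ = 5/3: T₂ = T₁·(V₁/V₂)^(γ−1) = 311.9 K; P₂ = P₁·(V₁/V₂)^γ = 123.6 kPa.
Isochoric, so P/T is constant: V₃ = V₂; P₃ = P₂·(T₃/T₂) = 187.1 kPa.
Adiabatic (γ = 5/3), T V^(γ−1) and P V^γ constant: T₄ = T₃·(V₃/V₄)^(γ−1) = 825.9 K; P₄ = P₃·(V₃/V₄)^γ = 757.6 kPa.

T₄ ≈ 826 K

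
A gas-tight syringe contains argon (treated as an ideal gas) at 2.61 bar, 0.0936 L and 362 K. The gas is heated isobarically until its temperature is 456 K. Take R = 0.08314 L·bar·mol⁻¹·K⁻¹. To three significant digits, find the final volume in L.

V₂ ≈ 0.118 L

Isobaric, so V/T is constant: P₂ = P₁; V₂ = V₁·(T₂/T₁) = 0.1179 L.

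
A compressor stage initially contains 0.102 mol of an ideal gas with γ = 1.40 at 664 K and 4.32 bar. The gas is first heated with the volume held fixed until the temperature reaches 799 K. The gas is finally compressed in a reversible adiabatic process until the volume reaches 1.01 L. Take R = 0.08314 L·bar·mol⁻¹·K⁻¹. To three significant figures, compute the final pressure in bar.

P₃ ≈ 7.43 bar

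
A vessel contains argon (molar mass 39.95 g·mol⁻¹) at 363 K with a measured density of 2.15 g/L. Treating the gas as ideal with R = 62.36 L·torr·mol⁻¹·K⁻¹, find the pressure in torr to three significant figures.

ρ = PM/(RT) ⇒ P = ρRT/M = (2.15 × 62.36 × 363.0) / 39.95

P ≈ 1.22e+03 torr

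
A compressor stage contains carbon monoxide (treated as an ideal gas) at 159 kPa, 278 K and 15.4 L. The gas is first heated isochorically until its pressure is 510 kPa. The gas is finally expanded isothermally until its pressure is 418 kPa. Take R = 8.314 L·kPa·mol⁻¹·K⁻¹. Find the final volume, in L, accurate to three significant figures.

V constant ⇒ P ∝ T: V₂ = V₁; T₂ = T₁·(P₂/P₁) = 891.7 K.
Isothermal, so P V is constant: T₃ = T₂; V₃ = V₂·(P₂/P₃) = 18.79 L.

V₃ ≈ 18.8 L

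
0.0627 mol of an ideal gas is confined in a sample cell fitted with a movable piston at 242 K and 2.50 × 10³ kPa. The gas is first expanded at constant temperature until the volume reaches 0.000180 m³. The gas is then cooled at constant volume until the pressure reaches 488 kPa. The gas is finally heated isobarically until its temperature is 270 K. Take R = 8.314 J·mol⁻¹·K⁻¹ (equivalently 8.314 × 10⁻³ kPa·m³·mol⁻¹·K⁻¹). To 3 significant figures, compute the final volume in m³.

From PV = nRT: V₁ = nRT₁/P₁ = 5.046e-05 m³.
T constant ⇒ Boyle's law P V = const: T₂ = T₁; P₂ = P₁·(V₁/V₂) = 700.8 kPa.
V constant ⇒ P ∝ T: V₃ = V₂; T₃ = T₂·(P₃/P₂) = 168.5 K.
P constant ⇒ V ∝ T: P₄ = P₃; V₄ = V₃·(T₄/T₃) = 0.0002884 m³.

V₄ ≈ 0.000288 m³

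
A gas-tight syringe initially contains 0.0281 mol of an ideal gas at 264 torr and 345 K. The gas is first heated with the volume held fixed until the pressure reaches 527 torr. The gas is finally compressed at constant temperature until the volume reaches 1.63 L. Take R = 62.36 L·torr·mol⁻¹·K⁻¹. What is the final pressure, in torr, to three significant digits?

From PV = nRT: V₁ = nRT₁/P₁ = 2.290 L.
Isochoric, so P/T is constant: V₂ = V₁; T₂ = T₁·(P₂/P₁) = 688.7 K.
Isothermal, so P V is constant: T₃ = T₂; P₃ = P₂·(V₂/V₃) = 740.4 torr.

P₃ ≈ 740 torr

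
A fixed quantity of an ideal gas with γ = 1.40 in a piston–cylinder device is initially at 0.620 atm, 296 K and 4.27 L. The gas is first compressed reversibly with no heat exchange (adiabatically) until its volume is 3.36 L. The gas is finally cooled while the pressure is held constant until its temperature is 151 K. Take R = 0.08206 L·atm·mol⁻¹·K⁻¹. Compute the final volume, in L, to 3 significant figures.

Reversible adiabatic, γ = 1.40: T₂ = T₁·(V₁/V₂)^(γ−1) = 325.8 K; P₂ = P₁·(V₁/V₂)^γ = 0.8672 atm.
Isobaric, so V/T is constant: P₃ = P₂; V₃ = V₂·(T₃/T₂) = 1.557 L.

V₃ ≈ 1.56 L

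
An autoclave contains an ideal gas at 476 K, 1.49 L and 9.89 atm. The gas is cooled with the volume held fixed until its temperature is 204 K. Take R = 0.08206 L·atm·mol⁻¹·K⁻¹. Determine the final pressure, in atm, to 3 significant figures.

P₂ ≈ 4.24 atm

Isochoric, so P/T is constant: V₂ = V₁; P₂ = P₁·(T₂/T₁) = 4.239 atm.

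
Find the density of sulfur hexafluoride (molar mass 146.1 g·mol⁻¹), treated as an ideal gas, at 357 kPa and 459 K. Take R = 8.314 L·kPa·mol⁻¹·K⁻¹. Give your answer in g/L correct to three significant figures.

ρ ≈ 13.7 g/L

ρ = PM/(RT) = (357 × 146.1) / (8.314 × 459.0)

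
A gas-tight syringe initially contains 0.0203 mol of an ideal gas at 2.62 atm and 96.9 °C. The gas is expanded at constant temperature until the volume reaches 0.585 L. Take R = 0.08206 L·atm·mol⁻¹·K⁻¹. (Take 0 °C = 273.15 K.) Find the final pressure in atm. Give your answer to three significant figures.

P₂ ≈ 1.05 atm

Convert: T₁ = 370.0 K.
From PV = nRT: V₁ = nRT₁/P₁ = 0.2353 L.
T constant ⇒ Boyle's law P V = const: T₂ = T₁; P₂ = P₁·(V₁/V₂) = 1.054 atm.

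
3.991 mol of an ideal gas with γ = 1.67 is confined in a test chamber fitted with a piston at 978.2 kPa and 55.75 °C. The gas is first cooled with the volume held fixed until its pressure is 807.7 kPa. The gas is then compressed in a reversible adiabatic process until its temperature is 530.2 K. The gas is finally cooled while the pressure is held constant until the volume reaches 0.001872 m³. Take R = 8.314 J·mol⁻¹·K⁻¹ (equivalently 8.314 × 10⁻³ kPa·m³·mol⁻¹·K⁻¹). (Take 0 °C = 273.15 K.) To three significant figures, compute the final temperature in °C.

T₄ ≈ -31.7 °C

Convert: T₁ = 328.9 K.
From PV = nRT: V₁ = nRT₁/P₁ = 0.01116 m³.
Isochoric, so P/T is constant: V₂ = V₁; T₂ = T₁·(P₂/P₁) = 271.6 K.
Reversible adiabatic, γ = 1.67: P₃ = P₂·(T₃/T₂)^(γ/(γ−1)) = 4280 kPa; V₃ = V₂·(T₂/T₃)^(1/(γ−1)) = 0.004110 m³.
P constant ⇒ V ∝ T: P₄ = P₃; T₄ = T₃·(V₄/V₃) = 241.5 K.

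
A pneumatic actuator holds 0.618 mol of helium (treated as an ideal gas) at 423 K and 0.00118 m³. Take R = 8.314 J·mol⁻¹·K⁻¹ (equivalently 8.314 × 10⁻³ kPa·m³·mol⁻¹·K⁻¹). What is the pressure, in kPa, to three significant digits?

P ≈ 1.84e+03 kPa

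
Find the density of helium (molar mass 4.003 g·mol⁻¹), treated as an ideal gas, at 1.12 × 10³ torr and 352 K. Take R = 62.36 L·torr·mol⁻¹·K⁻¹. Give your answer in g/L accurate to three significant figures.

ρ ≈ 0.204 g/L

ρ = PM/(RT) = (1.12e+03 × 4.003) / (62.36 × 352.0)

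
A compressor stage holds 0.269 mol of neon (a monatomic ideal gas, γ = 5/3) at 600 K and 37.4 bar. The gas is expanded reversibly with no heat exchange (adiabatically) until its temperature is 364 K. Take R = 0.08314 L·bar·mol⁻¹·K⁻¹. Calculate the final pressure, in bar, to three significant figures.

P₂ ≈ 10.7 bar

From PV = nRT: V₁ = nRT₁/P₁ = 0.3588 L.
Reversible adiabatic, γ = 5/3: P₂ = P₁·(T₂/T₁)^(γ/(γ−1)) = 10.72 bar; V₂ = V₁·(T₁/T₂)^(1/(γ−1)) = 0.7593 L.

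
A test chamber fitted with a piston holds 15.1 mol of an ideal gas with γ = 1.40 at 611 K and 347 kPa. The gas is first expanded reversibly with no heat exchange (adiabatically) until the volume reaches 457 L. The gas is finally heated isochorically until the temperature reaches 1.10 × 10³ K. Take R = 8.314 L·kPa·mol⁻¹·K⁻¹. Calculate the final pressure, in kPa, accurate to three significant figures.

P₃ ≈ 302 kPa

From PV = nRT: V₁ = nRT₁/P₁ = 221.1 L.
Reversible adiabatic, γ = 1.40: T₂ = T₁·(V₁/V₂)^(γ−1) = 457.0 K; P₂ = P₁·(V₁/V₂)^γ = 125.5 kPa.
Isochoric, so P/T is constant: V₃ = V₂; P₃ = P₂·(T₃/T₂) = 302.2 kPa.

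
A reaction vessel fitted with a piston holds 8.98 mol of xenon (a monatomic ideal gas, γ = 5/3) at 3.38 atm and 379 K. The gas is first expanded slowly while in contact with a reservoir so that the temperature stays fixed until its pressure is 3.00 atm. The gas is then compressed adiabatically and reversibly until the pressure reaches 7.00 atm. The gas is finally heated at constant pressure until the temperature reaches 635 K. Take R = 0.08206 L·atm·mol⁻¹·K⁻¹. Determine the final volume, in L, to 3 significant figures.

V₄ ≈ 66.8 L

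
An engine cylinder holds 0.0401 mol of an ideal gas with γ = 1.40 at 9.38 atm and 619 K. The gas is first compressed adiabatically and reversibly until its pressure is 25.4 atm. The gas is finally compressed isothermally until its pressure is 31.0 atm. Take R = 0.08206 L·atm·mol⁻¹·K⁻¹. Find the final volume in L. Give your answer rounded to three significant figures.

From PV = nRT: V₁ = nRT₁/P₁ = 0.2172 L.
Reversible adiabatic, γ = 1.40: T₂ = T₁·(P₂/P₁)^((γ−1)/γ) = 822.8 K; V₂ = V₁·(P₁/P₂)^(1/γ) = 0.1066 L.
T constant ⇒ Boyle's law P V = const: T₃ = T₂; V₃ = V₂·(P₂/P₃) = 0.08734 L.

V₃ ≈ 0.0873 L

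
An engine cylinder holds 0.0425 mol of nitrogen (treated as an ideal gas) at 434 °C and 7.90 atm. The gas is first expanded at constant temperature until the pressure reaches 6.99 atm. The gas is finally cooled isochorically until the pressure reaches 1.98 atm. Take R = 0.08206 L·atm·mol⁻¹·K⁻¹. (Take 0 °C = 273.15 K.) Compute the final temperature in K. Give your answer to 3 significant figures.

T₃ ≈ 200 K

Convert: T₁ = 707.1 K.
From PV = nRT: V₁ = nRT₁/P₁ = 0.3122 L.
T constant ⇒ Boyle's law P V = const: T₂ = T₁; V₂ = V₁·(P₁/P₂) = 0.3528 L.
Isochoric, so P/T is constant: V₃ = V₂; T₃ = T₂·(P₃/P₂) = 200.3 K.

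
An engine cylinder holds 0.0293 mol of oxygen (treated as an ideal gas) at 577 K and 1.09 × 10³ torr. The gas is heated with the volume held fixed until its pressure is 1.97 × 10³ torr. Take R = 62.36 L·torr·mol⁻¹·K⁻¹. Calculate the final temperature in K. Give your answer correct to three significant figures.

From PV = nRT: V₁ = nRT₁/P₁ = 0.9672 L.
V constant ⇒ P ∝ T: V₂ = V₁; T₂ = T₁·(P₂/P₁) = 1043 K.

T₂ ≈ 1.04e+03 K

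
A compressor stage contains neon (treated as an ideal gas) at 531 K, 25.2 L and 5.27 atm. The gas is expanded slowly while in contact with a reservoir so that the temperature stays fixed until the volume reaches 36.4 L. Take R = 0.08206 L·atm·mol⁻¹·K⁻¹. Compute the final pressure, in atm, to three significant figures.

P₂ ≈ 3.65 atm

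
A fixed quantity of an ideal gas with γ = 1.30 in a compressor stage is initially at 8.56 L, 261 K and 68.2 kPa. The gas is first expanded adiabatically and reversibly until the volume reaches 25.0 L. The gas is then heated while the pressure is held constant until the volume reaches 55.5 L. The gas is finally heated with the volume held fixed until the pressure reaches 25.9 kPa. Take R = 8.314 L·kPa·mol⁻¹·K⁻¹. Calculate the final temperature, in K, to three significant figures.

Adiabatic (γ = 1.30), T V^(γ−1) and P V^γ constant: T₂ = T₁·(V₁/V₂)^(γ−1) = 189.2 K; P₂ = P₁·(V₁/V₂)^γ = 16.93 kPa.
Isobaric, so V/T is constant: P₃ = P₂; T₃ = T₂·(V₃/V₂) = 420.1 K.
Isochoric, so P/T is constant: V₄ = V₃; T₄ = T₃·(P₄/P₃) = 642.7 K.

T₄ ≈ 643 K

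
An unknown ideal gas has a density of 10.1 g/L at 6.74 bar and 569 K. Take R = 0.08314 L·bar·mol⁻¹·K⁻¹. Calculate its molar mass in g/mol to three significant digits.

M ≈ 70.9 g/mol

ρ = PM/(RT) ⇒ M = ρRT/P = (10.1 × 0.08314 × 569.0) / 6.74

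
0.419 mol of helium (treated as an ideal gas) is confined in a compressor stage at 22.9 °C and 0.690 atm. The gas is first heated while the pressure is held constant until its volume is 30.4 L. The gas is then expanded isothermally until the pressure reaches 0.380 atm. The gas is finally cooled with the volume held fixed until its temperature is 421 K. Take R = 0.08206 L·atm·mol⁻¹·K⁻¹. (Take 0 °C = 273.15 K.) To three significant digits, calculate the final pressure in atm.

Convert: T₁ = 296.0 K.
From PV = nRT: V₁ = nRT₁/P₁ = 14.75 L.
P constant ⇒ V ∝ T: P₂ = P₁; T₂ = T₁·(V₂/V₁) = 610.1 K.
Isothermal, so P V is constant: T₃ = T₂; V₃ = V₂·(P₂/P₃) = 55.20 L.
Isochoric, so P/T is constant: V₄ = V₃; P₄ = P₃·(T₄/T₃) = 0.2622 atm.

P₄ ≈ 0.262 atm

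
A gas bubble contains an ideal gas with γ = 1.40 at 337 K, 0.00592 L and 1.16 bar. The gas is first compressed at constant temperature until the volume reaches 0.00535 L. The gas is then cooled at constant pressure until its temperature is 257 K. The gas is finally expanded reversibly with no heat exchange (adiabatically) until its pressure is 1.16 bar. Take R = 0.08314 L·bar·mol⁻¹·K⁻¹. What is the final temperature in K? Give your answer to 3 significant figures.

Isothermal, so P V is constant: T₂ = T₁; P₂ = P₁·(V₁/V₂) = 1.284 bar.
Isobaric, so V/T is constant: P₃ = P₂; V₃ = V₂·(T₃/T₂) = 0.004080 L.
Reversible adiabatic, γ = 1.40: T₄ = T₃·(P₄/P₃)^((γ−1)/γ) = 249.7 K; V₄ = V₃·(P₃/P₄)^(1/γ) = 0.004386 L.

T₄ ≈ 250 K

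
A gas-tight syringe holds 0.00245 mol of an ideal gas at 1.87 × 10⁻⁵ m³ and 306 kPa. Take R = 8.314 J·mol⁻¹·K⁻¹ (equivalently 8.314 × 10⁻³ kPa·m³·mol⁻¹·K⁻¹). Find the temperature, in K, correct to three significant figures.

PV = nRT ⇒ T = PV/(nR) = (306 × 1.87e-05) / (0.00245 × 8.314 × 10⁻³)

T ≈ 281 K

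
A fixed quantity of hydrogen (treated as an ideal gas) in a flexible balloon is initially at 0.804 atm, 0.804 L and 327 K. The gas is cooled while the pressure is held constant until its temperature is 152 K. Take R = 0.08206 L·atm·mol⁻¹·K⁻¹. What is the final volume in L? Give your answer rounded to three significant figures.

Isobaric, so V/T is constant: P₂ = P₁; V₂ = V₁·(T₂/T₁) = 0.3737 L.

V₂ ≈ 0.374 L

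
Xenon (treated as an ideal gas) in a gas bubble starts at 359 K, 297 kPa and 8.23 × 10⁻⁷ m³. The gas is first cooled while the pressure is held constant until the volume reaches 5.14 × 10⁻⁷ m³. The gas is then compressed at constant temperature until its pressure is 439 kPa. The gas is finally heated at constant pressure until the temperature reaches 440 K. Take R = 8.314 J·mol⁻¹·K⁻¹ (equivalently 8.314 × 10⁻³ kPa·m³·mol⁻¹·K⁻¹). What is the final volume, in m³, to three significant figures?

P constant ⇒ V ∝ T: P₂ = P₁; T₂ = T₁·(V₂/V₁) = 224.2 K.
Isothermal, so P V is constant: T₃ = T₂; V₃ = V₂·(P₂/P₃) = 3.477e-07 m³.
P constant ⇒ V ∝ T: P₄ = P₃; V₄ = V₃·(T₄/T₃) = 6.824e-07 m³.

V₄ ≈ 6.82e-07 m³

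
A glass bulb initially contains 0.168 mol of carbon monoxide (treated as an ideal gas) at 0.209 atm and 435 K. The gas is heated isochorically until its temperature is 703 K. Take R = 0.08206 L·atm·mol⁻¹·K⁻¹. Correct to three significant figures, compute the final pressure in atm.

P₂ ≈ 0.338 atm

From PV = nRT: V₁ = nRT₁/P₁ = 28.69 L.
Isochoric, so P/T is constant: V₂ = V₁; P₂ = P₁·(T₂/T₁) = 0.3378 atm.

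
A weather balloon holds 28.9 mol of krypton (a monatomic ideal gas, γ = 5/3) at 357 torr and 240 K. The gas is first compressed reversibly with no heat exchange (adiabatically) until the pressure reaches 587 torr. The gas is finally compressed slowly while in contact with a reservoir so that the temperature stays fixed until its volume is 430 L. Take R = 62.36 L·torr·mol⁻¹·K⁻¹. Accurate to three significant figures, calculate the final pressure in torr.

P₃ ≈ 1.23e+03 torr

From PV = nRT: V₁ = nRT₁/P₁ = 1212 L.
Reversible adiabatic, γ = 5/3: T₂ = T₁·(P₂/P₁)^((γ−1)/γ) = 292.8 K; V₂ = V₁·(P₁/P₂)^(1/γ) = 899.0 L.
Isothermal, so P V is constant: T₃ = T₂; P₃ = P₂·(V₂/V₃) = 1227 torr.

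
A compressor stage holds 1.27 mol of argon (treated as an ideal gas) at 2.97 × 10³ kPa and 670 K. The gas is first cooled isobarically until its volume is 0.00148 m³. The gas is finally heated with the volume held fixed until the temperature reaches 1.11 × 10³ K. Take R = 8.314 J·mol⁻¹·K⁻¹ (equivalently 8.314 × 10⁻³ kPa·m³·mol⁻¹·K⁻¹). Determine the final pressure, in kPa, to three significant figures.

From PV = nRT: V₁ = nRT₁/P₁ = 0.002382 m³.
Isobaric, so V/T is constant: P₂ = P₁; T₂ = T₁·(V₂/V₁) = 416.3 K.
Isochoric, so P/T is constant: V₃ = V₂; P₃ = P₂·(T₃/T₂) = 7919 kPa.

P₃ ≈ 7.92e+03 kPa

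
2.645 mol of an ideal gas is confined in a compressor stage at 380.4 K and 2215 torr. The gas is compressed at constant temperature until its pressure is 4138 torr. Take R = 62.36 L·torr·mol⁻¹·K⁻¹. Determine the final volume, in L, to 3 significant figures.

From PV = nRT: V₁ = nRT₁/P₁ = 28.33 L.
Isothermal, so P V is constant: T₂ = T₁; V₂ = V₁·(P₁/P₂) = 15.16 L.

V₂ ≈ 15.2 L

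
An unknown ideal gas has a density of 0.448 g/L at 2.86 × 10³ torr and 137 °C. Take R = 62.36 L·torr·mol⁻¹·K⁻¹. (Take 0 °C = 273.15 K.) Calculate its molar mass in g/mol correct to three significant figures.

M ≈ 4.01 g/mol

ρ = PM/(RT) ⇒ M = ρRT/P = (0.448 × 62.36 × 410.1) / 2.86e+03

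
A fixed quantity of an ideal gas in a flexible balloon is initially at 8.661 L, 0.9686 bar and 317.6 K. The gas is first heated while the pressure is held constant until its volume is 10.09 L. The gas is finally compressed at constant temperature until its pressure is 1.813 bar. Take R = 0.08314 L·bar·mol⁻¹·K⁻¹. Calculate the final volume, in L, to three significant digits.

V₃ ≈ 5.39 L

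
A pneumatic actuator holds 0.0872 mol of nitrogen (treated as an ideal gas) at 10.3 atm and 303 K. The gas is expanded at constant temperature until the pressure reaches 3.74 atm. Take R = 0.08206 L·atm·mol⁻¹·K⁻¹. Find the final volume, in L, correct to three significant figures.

V₂ ≈ 0.580 L

From PV = nRT: V₁ = nRT₁/P₁ = 0.2105 L.
Isothermal, so P V is constant: T₂ = T₁; V₂ = V₁·(P₁/P₂) = 0.5797 L.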